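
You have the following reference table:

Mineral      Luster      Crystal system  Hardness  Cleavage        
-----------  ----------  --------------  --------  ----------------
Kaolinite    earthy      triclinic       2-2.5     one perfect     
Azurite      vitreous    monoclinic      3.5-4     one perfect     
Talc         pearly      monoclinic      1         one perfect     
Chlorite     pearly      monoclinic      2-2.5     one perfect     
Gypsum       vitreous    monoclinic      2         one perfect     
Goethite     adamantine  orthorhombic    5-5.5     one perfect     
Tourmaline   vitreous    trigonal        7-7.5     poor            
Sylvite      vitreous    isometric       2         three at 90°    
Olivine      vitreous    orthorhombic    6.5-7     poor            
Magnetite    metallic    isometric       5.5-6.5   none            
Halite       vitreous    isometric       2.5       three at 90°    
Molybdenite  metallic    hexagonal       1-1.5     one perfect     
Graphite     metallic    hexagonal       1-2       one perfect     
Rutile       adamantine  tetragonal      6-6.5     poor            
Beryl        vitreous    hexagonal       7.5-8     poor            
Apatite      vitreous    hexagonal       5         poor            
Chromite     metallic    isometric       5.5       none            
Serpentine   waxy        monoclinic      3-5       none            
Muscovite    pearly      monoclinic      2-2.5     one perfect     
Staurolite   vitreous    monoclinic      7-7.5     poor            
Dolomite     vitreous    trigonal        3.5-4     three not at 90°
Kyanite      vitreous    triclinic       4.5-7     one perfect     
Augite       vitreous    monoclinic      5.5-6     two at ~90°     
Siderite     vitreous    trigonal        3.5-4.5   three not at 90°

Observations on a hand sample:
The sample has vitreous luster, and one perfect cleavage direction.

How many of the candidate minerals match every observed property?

3

Vitreous luster — narrows the field to Azurite, Gypsum, Tourmaline, Sylvite, Olivine, Halite, Beryl, Apatite, Staurolite, Dolomite, Kyanite, Augite, Siderite.
One perfect cleavage direction — leaves Azurite, Gypsum, Kyanite.
Remaining candidates: Azurite, Gypsum, Kyanite.
That is 3 minerals.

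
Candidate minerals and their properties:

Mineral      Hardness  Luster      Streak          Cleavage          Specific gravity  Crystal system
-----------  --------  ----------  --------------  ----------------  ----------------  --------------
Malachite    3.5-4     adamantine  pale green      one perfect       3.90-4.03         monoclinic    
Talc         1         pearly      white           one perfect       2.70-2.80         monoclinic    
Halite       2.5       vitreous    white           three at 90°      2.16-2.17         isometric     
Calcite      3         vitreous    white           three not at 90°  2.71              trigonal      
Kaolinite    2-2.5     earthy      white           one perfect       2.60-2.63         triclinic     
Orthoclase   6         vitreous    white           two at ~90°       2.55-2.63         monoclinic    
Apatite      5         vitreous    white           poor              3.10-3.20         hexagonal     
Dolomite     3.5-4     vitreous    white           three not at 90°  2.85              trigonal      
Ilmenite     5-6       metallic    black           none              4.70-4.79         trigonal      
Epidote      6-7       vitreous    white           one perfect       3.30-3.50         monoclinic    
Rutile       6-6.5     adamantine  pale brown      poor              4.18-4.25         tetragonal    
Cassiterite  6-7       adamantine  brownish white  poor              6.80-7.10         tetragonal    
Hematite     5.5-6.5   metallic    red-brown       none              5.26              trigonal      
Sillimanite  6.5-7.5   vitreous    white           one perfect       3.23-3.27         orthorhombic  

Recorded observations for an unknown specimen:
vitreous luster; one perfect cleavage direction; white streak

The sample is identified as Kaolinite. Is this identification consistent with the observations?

Vitreous luster — Kaolinite has earthy luster; which does not match.
One perfect cleavage direction — consistent with Kaolinite (cleavage one perfect).
White streak — consistent with Kaolinite (white streak).
Kaolinite is excluded by the luster.

Inconsistent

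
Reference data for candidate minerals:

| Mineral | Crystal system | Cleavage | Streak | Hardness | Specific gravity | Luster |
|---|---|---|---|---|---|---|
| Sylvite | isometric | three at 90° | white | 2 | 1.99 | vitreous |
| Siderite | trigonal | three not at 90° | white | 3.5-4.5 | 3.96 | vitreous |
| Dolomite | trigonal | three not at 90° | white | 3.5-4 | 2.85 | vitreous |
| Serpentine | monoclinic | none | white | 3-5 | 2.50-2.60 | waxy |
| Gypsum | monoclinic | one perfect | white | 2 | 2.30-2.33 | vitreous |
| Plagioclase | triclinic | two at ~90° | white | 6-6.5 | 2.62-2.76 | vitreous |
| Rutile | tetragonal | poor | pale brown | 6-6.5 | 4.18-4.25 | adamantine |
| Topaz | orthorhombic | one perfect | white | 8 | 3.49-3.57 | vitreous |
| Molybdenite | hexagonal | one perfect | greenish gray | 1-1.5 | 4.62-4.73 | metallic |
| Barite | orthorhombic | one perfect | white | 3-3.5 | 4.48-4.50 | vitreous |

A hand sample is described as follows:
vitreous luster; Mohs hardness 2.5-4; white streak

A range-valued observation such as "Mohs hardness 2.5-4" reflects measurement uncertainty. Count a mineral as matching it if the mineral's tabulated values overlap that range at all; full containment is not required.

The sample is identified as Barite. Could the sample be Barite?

Vitreous luster — fits Barite (vitreous luster).
Mohs hardness 2.5-4 — fits Barite (hardness 3-3.5).
White streak — fits Barite (white streak).
All observations are consistent with the tabulated values for Barite.

Yes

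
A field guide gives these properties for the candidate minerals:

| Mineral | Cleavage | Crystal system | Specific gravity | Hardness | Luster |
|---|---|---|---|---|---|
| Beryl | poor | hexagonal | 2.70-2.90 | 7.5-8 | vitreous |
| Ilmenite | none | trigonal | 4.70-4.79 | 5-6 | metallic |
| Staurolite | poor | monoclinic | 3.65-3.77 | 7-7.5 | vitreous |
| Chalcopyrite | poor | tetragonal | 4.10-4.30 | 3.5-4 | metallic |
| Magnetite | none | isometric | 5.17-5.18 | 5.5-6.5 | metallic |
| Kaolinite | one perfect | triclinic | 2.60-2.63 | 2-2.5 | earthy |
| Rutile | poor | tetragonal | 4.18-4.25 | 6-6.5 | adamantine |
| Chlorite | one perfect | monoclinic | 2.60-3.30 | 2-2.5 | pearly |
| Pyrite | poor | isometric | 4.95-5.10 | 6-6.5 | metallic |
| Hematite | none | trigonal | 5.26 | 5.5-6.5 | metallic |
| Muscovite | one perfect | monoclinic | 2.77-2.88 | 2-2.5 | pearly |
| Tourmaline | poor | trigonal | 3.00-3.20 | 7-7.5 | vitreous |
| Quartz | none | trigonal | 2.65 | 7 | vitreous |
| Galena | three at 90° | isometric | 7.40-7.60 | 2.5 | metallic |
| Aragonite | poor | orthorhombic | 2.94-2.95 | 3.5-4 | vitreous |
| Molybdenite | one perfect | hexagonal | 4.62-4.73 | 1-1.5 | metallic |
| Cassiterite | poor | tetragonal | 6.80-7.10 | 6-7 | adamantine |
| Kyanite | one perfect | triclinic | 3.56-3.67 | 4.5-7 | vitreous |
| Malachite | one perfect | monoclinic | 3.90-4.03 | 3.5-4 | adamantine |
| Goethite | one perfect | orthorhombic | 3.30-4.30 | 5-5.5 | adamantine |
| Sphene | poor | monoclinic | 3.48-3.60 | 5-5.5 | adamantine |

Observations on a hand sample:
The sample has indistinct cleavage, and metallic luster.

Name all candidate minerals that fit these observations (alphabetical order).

Chalcopyrite, Pyrite

Indistinct cleavage: narrows the field to Beryl, Staurolite, Chalcopyrite, Rutile, Pyrite, Tourmaline, Aragonite, Cassiterite, Sphene.
Metallic luster: only Chalcopyrite, Pyrite remain.
Consistent with every observation: Chalcopyrite, Pyrite.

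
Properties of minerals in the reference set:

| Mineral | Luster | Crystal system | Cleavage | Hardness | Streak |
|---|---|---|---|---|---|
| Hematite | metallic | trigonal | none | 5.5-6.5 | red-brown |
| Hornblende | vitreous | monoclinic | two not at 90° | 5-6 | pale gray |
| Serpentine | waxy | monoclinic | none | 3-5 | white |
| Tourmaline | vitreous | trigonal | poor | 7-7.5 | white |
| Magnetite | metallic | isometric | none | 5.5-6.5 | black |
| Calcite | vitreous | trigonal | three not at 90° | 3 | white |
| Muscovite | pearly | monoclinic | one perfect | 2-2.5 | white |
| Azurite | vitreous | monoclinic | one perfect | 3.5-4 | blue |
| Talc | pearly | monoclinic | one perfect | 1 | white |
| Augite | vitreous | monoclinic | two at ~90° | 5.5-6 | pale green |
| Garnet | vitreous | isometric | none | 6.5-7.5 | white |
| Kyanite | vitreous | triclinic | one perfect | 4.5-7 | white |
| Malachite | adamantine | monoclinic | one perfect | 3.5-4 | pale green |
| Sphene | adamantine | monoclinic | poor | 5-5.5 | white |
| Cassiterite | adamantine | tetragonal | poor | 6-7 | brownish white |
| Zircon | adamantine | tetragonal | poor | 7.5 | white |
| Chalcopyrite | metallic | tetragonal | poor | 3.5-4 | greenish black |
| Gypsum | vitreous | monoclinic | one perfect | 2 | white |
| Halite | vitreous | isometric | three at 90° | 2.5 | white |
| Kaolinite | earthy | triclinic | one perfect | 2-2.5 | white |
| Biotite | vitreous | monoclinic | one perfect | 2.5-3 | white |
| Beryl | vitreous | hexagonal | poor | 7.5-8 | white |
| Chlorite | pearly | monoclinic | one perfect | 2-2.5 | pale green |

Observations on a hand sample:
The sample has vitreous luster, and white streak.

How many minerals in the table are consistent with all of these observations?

8

Vitreous luster: leaves Hornblende, Tourmaline, Calcite, Azurite, Augite, Garnet, Kyanite, Gypsum, Halite, Biotite, Beryl.
White streak eliminates Hornblende, Azurite, Augite.
The minerals that satisfy all observations are Beryl, Biotite, Calcite, Garnet, Gypsum, Halite, Kyanite, Tourmaline.
That is 8 minerals.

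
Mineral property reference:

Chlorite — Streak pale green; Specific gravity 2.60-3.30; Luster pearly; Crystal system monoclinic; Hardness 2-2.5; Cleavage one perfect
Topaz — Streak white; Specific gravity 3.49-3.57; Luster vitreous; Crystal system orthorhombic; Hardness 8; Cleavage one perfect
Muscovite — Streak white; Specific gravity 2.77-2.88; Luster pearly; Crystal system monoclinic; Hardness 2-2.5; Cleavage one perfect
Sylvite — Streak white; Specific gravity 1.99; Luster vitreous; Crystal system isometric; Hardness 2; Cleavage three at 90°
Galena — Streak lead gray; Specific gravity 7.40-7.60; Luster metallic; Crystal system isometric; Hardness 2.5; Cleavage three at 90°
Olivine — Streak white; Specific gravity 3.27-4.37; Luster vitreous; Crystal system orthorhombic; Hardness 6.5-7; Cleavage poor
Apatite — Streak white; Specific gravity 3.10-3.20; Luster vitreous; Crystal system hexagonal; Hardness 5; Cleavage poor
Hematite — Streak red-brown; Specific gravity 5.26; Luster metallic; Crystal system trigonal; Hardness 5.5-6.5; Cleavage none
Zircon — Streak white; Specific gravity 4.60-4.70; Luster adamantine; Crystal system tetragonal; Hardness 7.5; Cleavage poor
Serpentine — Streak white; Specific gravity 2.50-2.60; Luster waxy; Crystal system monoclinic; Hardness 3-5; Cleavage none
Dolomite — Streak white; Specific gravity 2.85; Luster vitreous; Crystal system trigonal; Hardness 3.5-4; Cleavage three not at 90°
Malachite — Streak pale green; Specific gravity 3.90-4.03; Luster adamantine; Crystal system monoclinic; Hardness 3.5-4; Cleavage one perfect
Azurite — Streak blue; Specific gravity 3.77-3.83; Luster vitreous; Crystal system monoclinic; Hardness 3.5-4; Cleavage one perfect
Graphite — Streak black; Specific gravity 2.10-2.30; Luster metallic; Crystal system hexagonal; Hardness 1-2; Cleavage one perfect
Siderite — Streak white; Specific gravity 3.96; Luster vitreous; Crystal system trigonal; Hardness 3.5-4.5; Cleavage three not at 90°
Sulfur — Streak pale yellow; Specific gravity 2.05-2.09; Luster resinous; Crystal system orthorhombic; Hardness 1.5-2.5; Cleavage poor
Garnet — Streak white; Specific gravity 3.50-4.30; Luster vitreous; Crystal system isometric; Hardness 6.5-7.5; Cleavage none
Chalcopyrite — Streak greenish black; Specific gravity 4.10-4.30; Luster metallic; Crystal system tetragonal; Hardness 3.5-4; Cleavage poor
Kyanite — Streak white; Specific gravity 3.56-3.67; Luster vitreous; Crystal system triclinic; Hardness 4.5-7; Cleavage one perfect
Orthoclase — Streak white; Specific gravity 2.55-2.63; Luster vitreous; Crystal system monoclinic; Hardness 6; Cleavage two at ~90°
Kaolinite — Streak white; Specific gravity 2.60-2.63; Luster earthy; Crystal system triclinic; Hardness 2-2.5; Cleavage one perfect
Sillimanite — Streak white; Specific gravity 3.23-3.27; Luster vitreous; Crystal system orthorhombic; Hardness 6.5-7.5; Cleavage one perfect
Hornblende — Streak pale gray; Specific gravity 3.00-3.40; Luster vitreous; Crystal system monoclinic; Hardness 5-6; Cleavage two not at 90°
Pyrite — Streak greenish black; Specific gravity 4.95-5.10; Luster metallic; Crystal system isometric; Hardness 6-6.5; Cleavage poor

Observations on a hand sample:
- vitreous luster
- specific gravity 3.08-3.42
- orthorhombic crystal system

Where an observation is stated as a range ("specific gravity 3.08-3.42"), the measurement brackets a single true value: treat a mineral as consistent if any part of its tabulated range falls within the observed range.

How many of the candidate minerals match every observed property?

2

Vitreous luster — leaves Topaz, Sylvite, Olivine, Apatite, Dolomite, Azurite, Siderite, Garnet, Kyanite, Orthoclase, Sillimanite, Hornblende.
Specific gravity 3.08-3.42 — Olivine, Apatite, Sillimanite, Hornblende remain.
Orthorhombic crystal system is inconsistent with Apatite, Hornblende.
The minerals that satisfy all observations are Olivine, Sillimanite.
That is 2 minerals.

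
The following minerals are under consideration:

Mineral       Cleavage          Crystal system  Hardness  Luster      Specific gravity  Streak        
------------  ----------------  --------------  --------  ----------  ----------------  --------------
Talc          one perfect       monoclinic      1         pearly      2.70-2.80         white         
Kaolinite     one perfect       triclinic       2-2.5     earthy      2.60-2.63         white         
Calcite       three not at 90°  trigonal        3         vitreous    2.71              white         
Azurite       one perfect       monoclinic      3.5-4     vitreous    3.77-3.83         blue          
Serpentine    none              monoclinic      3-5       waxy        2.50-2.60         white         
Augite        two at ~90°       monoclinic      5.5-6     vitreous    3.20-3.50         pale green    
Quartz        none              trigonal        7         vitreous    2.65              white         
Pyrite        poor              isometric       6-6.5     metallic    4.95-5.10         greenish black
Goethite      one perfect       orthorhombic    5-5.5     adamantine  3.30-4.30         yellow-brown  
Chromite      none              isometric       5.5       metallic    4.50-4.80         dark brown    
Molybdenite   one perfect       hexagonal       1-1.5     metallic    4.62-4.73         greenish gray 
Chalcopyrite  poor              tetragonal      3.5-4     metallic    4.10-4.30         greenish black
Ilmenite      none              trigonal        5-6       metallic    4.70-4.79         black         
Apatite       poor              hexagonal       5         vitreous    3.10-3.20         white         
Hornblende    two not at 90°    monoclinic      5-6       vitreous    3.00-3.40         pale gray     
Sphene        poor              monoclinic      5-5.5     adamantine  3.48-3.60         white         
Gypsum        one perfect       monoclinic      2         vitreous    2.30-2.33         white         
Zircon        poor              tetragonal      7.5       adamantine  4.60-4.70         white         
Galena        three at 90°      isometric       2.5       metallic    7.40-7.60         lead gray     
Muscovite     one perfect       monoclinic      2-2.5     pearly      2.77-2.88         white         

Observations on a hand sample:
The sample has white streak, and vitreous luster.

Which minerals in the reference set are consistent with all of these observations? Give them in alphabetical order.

White streak: leaves Talc, Kaolinite, Calcite, Serpentine, Quartz, Apatite, Sphene, Gypsum, Zircon, Muscovite.
Vitreous luster: leaves Calcite, Quartz, Apatite, Gypsum.
Consistent with every observation: Apatite, Calcite, Gypsum, Quartz.

Apatite, Calcite, Gypsum, Quartz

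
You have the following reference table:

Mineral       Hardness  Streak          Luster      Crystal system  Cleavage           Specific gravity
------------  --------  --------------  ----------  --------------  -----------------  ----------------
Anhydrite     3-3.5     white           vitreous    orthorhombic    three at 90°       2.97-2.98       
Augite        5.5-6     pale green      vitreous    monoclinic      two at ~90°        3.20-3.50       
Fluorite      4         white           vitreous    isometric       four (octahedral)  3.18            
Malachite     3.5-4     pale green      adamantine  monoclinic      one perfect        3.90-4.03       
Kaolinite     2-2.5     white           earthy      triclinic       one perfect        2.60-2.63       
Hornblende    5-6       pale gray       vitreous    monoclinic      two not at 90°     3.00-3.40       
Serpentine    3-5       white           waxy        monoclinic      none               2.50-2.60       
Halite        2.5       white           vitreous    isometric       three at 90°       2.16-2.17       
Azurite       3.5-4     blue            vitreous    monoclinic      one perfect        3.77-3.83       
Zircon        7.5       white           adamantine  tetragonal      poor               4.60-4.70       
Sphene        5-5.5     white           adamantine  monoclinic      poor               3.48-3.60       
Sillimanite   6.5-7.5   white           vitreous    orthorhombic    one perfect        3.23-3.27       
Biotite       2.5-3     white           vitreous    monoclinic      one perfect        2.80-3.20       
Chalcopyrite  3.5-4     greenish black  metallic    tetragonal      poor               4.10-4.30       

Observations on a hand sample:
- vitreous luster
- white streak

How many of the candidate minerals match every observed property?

Vitreous luster excludes Malachite, Kaolinite, Serpentine, Zircon, Sphene, Chalcopyrite.
White streak is inconsistent with Augite, Hornblende, Azurite.
Consistent with every observation: Anhydrite, Biotite, Fluorite, Halite, Sillimanite.
That is 5 minerals.

5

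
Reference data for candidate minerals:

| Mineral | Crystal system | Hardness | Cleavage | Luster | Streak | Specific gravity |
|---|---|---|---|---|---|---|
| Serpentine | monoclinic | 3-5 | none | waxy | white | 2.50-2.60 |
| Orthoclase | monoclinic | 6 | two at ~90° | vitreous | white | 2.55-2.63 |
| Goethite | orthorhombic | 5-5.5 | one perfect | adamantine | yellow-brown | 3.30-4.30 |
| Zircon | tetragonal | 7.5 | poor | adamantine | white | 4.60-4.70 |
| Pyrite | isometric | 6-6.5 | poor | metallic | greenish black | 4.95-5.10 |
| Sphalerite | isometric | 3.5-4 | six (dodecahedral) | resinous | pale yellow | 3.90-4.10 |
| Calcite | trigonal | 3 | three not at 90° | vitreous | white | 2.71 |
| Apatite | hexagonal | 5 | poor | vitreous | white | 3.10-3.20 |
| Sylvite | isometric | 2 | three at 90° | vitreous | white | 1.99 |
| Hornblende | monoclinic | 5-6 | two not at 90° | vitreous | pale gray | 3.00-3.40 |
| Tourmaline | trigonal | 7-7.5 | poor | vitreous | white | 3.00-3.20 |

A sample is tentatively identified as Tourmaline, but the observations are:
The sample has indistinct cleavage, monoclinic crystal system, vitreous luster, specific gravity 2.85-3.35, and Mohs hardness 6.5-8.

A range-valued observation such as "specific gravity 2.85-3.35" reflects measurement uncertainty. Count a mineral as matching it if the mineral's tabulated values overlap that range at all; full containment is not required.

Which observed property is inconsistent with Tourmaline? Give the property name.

Indistinct cleavage: Tourmaline has cleavage poor — within range.
Monoclinic crystal system: Tourmaline has trigonal system — inconsistent.
Vitreous luster: Tourmaline has vitreous luster — within range.
Specific gravity 2.85-3.35: Tourmaline has SG 3.00-3.20 — within range.
Mohs hardness 6.5-8: Tourmaline has hardness 7-7.5 — within range.
Only the crystal system is inconsistent.

crystal system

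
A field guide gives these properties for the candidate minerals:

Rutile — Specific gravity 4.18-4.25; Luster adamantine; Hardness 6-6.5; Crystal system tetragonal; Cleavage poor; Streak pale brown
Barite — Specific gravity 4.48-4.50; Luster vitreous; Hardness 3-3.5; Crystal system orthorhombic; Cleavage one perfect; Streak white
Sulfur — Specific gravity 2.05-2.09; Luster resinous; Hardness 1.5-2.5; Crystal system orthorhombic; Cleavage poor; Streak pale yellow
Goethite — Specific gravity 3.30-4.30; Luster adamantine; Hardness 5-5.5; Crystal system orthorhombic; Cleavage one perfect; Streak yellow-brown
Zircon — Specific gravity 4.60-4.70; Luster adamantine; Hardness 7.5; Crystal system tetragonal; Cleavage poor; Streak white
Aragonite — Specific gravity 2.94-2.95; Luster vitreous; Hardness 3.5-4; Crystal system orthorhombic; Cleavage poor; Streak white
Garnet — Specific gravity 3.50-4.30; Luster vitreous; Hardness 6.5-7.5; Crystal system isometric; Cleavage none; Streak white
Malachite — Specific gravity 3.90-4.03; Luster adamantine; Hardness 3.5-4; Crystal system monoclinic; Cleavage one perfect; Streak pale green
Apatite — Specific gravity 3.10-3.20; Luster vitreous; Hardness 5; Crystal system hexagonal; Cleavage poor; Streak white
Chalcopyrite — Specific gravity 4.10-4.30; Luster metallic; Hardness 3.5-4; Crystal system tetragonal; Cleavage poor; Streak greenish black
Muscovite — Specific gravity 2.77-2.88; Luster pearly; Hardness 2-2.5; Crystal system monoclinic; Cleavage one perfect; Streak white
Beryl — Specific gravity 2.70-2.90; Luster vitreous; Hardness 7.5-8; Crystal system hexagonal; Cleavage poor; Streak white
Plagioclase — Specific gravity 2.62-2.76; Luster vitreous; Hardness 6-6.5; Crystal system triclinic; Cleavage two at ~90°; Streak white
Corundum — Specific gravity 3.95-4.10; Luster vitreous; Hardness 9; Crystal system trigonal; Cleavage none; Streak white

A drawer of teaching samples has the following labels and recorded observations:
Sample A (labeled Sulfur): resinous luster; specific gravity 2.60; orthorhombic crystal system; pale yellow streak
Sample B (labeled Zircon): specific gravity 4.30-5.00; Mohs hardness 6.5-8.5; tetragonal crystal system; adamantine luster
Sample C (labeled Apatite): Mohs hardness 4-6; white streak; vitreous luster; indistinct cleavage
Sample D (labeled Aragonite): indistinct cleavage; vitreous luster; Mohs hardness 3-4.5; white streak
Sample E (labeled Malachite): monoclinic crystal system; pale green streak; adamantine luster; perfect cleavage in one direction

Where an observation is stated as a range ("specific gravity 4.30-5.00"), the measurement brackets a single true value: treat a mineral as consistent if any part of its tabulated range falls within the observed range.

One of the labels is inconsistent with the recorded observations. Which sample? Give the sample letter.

A

Sample A: specific gravity 2.60 is outside the reference for Sulfur (SG 2.05-2.09) — mislabeled.
Sample B: all recorded properties match Zircon.
Sample C: all recorded properties match Apatite.
Sample D: all recorded properties match Aragonite.
Sample E: all recorded properties match Malachite.
Sample A is the mislabeled one.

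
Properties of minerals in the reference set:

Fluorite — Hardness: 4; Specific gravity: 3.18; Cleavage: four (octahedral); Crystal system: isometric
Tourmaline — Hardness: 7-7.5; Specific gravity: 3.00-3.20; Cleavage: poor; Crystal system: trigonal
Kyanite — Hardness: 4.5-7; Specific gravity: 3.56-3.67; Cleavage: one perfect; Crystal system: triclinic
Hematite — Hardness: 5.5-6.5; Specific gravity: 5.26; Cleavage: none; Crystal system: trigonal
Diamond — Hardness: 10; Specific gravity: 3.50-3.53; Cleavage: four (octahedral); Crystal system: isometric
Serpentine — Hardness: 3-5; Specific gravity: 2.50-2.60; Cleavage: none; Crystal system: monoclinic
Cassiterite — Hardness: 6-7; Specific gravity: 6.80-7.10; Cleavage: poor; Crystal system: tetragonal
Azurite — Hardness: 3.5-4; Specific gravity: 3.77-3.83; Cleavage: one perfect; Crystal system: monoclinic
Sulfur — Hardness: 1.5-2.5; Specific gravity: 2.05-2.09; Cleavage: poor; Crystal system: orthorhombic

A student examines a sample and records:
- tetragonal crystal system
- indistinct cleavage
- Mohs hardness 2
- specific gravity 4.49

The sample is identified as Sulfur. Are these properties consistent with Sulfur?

No

Tetragonal crystal system — Sulfur has orthorhombic system; which does not match.
Indistinct cleavage — consistent with Sulfur (cleavage poor).
Mohs hardness 2 — consistent with Sulfur (hardness 1.5-2.5).
Specific gravity 4.49 — Sulfur has SG 2.05-2.09; which does not match.
2 of the observed properties are inconsistent with Sulfur.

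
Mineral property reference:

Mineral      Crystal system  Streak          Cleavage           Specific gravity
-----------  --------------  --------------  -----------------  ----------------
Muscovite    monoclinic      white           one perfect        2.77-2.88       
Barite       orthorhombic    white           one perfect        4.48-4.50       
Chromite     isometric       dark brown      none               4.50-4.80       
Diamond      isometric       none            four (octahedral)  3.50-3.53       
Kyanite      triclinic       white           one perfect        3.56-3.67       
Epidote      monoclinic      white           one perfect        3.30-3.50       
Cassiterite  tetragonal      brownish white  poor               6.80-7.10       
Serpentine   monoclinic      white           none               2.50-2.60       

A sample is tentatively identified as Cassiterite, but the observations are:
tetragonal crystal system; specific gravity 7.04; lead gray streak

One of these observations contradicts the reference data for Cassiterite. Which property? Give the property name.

streak

Tetragonal crystal system: Cassiterite has tetragonal system — agrees.
Specific gravity 7.04: Cassiterite has SG 6.80-7.10 — agrees.
Lead gray streak: Cassiterite has brownish white streak — inconsistent.
Everything matches except the streak.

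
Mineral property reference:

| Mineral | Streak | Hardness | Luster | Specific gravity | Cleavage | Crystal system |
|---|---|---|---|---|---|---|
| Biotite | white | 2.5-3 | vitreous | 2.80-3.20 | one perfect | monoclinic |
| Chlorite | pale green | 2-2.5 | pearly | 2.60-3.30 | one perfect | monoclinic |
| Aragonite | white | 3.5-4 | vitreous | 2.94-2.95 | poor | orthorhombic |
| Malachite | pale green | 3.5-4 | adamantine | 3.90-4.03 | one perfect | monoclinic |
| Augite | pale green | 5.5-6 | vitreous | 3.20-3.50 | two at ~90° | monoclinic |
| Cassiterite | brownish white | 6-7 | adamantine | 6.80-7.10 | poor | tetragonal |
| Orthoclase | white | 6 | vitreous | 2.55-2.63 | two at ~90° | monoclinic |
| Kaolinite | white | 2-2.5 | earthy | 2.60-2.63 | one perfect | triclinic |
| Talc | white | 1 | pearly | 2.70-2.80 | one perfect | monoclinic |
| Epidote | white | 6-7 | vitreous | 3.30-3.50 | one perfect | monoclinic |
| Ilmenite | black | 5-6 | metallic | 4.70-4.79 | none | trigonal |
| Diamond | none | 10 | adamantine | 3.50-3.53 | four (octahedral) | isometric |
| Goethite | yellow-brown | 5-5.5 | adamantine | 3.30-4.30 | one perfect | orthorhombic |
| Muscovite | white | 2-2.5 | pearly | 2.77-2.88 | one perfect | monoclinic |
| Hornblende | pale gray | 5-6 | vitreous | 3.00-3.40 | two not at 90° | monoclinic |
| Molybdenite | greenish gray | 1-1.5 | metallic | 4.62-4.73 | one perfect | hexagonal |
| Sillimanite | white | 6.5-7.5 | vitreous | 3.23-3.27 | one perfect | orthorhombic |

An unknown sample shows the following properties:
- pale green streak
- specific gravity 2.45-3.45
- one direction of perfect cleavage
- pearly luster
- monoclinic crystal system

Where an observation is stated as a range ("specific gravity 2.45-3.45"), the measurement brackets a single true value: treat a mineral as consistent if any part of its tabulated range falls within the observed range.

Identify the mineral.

Pale green streak: Chlorite, Malachite, Augite remain.
Specific gravity 2.45-3.45 excludes Malachite.
One direction of perfect cleavage excludes Augite.
Pearly luster: all remaining candidates fit.
Monoclinic crystal system: no further eliminations.
Only Chlorite satisfies all observations.

Chlorite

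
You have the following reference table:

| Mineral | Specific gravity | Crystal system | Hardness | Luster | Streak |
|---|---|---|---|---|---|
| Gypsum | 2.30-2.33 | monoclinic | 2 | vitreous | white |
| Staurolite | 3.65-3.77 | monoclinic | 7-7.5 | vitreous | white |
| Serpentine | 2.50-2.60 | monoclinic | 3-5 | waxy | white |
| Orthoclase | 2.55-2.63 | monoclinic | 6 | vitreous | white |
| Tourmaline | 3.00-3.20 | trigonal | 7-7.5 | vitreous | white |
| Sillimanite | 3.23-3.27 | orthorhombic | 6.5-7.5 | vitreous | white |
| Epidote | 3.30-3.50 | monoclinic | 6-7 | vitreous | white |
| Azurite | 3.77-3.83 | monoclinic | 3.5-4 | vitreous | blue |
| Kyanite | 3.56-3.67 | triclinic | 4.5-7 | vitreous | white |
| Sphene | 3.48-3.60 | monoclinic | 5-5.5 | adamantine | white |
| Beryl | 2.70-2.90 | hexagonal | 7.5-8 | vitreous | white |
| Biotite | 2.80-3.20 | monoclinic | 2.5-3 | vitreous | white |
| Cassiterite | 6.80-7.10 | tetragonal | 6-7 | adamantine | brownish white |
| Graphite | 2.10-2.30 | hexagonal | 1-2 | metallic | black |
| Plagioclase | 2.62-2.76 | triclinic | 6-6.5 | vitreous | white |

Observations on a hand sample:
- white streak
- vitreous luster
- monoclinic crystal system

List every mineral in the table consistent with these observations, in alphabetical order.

White streak eliminates Azurite, Cassiterite, Graphite.
Vitreous luster eliminates Serpentine, Sphene.
Monoclinic crystal system rules out Tourmaline, Sillimanite, Kyanite, Beryl, Plagioclase.
The minerals that satisfy all observations are Biotite, Epidote, Gypsum, Orthoclase, Staurolite.

Biotite, Epidote, Gypsum, Orthoclase, Staurolite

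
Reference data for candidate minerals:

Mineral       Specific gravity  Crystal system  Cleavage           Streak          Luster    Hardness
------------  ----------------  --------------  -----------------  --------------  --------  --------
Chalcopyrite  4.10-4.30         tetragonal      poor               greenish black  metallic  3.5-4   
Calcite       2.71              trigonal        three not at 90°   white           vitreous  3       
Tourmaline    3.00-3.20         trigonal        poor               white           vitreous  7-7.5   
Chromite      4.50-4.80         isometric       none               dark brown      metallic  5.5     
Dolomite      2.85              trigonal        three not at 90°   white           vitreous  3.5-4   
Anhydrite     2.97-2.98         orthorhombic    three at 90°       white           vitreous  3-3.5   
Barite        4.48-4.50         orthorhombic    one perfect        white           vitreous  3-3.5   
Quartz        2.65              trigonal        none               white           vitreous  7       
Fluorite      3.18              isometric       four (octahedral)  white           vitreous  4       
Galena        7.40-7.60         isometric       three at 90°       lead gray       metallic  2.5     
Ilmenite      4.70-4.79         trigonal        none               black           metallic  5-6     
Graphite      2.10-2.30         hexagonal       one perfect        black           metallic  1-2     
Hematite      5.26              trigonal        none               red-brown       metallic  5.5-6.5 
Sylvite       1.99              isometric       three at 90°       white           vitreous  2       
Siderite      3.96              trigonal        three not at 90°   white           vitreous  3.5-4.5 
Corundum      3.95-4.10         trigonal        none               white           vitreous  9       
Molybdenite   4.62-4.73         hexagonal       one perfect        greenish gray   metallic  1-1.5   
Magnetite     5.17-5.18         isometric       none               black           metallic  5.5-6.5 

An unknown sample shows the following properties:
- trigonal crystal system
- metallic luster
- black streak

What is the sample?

Trigonal crystal system: leaves Calcite, Tourmaline, Dolomite, Quartz, Ilmenite, Hematite, Siderite, Corundum.
Metallic luster: narrows the field to Ilmenite, Hematite.
Black streak eliminates Hematite.
Only Ilmenite satisfies all observations.

Ilmenite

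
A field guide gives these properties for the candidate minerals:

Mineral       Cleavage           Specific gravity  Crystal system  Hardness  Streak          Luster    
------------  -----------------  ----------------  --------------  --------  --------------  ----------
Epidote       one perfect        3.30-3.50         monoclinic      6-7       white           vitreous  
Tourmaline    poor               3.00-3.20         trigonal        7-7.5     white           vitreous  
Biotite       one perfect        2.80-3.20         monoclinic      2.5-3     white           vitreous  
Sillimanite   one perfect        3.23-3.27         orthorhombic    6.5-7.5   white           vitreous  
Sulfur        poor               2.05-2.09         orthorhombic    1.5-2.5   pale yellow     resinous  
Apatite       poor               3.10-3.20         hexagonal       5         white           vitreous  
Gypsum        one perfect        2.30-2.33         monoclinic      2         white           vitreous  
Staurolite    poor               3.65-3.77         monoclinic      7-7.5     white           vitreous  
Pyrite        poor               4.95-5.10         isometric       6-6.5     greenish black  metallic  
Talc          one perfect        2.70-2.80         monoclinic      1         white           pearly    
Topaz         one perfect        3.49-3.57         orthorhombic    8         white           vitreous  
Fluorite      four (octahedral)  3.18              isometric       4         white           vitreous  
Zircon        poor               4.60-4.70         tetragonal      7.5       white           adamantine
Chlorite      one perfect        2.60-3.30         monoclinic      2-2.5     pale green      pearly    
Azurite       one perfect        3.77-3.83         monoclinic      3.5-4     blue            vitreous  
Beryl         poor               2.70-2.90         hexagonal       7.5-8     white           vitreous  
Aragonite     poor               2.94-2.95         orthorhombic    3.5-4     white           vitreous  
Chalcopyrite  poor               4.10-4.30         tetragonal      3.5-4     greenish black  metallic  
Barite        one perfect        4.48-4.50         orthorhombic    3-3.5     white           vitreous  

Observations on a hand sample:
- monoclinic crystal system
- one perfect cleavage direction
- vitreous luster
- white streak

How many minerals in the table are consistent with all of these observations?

Monoclinic crystal system: Epidote, Biotite, Gypsum, Staurolite, Talc, Chlorite, Azurite remain.
One perfect cleavage direction eliminates Staurolite.
Vitreous luster eliminates Talc, Chlorite.
White streak eliminates Azurite.
The minerals that satisfy all observations are Biotite, Epidote, Gypsum.
That is 3 minerals.

3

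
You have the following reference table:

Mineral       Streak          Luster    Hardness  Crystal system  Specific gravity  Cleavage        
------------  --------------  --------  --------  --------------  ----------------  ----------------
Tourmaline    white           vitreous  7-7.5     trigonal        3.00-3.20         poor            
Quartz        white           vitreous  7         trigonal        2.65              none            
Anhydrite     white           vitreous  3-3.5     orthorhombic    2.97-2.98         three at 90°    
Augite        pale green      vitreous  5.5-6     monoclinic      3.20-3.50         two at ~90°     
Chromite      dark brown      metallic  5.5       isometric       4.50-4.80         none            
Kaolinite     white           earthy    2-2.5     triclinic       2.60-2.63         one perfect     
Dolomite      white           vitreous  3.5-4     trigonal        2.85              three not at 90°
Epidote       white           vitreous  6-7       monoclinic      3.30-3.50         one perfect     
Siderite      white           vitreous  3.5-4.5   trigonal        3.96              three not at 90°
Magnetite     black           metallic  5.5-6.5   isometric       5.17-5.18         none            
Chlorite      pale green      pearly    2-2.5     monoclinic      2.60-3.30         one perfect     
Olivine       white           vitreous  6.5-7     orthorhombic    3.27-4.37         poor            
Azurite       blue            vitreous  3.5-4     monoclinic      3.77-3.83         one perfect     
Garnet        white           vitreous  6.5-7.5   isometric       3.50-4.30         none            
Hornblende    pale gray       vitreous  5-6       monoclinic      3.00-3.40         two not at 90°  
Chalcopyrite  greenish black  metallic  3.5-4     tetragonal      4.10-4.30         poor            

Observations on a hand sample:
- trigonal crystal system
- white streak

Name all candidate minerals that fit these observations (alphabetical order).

Trigonal crystal system — leaves Tourmaline, Quartz, Dolomite, Siderite.
White streak — every remaining candidate is consistent.
Consistent with every observation: Dolomite, Quartz, Siderite, Tourmaline.

Dolomite, Quartz, Siderite, Tourmaline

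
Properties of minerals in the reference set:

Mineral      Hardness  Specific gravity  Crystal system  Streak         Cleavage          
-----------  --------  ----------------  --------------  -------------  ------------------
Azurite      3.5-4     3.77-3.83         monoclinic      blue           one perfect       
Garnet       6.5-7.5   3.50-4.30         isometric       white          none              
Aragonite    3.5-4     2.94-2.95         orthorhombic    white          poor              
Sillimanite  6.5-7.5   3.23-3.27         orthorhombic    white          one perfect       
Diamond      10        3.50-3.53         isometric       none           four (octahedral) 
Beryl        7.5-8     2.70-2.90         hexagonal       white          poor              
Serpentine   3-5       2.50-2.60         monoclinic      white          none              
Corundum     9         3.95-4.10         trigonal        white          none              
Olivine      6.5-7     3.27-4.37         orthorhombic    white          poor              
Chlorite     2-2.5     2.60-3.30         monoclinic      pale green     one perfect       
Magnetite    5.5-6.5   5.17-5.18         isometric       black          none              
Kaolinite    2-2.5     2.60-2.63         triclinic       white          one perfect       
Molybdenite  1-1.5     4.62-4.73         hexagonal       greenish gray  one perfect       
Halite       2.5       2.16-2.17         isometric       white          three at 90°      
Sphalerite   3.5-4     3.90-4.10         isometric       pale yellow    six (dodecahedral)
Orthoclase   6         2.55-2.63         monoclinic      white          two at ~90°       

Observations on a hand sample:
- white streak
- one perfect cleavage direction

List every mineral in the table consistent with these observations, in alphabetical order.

Kaolinite, Sillimanite

White streak eliminates Azurite, Diamond, Chlorite, Magnetite, Molybdenite, Sphalerite.
One perfect cleavage direction — leaves Sillimanite, Kaolinite.
Remaining candidates: Kaolinite, Sillimanite.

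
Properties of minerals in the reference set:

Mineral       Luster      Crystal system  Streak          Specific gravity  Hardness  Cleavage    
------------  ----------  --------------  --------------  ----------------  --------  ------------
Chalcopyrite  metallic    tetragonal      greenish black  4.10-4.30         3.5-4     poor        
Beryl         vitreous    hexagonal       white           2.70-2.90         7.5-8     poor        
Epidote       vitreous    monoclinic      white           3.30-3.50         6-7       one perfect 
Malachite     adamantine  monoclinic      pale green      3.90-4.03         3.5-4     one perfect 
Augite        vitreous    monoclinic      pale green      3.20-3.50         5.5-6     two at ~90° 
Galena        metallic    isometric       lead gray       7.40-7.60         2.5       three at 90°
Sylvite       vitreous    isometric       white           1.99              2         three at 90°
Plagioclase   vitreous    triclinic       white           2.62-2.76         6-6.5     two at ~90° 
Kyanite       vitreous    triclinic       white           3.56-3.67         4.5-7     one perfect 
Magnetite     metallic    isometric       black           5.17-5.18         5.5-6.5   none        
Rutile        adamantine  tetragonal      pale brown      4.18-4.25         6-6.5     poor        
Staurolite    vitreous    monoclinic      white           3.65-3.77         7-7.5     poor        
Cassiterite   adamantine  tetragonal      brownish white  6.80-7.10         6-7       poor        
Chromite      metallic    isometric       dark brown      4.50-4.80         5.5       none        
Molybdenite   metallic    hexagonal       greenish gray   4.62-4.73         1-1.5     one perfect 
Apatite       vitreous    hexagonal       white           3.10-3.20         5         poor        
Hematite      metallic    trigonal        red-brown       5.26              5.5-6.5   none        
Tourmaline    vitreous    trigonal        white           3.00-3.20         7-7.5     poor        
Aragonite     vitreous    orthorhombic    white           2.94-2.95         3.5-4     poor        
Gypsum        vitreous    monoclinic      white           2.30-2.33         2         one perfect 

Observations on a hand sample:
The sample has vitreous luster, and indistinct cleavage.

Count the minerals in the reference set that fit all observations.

Vitreous luster: narrows the field to Beryl, Epidote, Augite, Sylvite, Plagioclase, Kyanite, Staurolite, Apatite, Tourmaline, Aragonite, Gypsum.
Indistinct cleavage: only Beryl, Staurolite, Apatite, Tourmaline, Aragonite remain.
Consistent with every observation: Apatite, Aragonite, Beryl, Staurolite, Tourmaline.
That is 5 minerals.

5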